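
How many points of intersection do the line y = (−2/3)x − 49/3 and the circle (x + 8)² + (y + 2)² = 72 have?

2

Centre (−8, −2), r² = 72. Distance² from centre to line = (27)²/13 = 729/13.
Since d² < r², the line cuts the circle twice.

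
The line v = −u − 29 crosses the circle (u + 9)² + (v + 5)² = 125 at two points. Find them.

(−19, −10) and (−14, −15)

From the line, v = −u − 29. Substituting:
2u² + 66u + 532 = 0  ⟹  u² + 33u + 266 = 0
u = −14 or u = −19, giving (−14, −15) and (−19, −10).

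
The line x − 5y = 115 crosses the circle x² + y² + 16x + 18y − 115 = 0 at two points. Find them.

(−10, −25) and (0, −23)

Substitute y = (−115 + x)/5:
26x² + 260x = 0  ⟹  x² + 10x = 0
x = 0 or x = −10, giving (0, −23) and (−10, −25).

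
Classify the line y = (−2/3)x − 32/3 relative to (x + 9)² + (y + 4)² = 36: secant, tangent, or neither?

secant

d² = (2·(−9) + 3·(−4) − (−32))²/13 = 4/13; r² = 36.
Since d² < r², the line cuts the circle twice.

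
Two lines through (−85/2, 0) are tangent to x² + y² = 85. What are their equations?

2x − 9y = −85 and 2x + 9y = −85

A line y − (0) = m(x − (−85/2)) is tangent when its distance from (0, 0) is √85:
[m·(85/2) − (0)]² = 85(m² + 1)
81m² − 4 = 0, so m = 2/9 or m = −2/9.
With m = 2/9: 2x − 9y = −85. With m = −2/9: 2x + 9y = −85.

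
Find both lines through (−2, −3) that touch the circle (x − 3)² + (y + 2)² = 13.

A line y − (−3) = m(x − (−2)) is tangent when its distance from (3, −2) is √13:
(5m − (1))² = 13(m² + 1)
6m² − 5m − 6 = 0, so m = −2/3 or m = 3/2.
With m = −2/3: 2x + 3y = −13. With m = 3/2: 3x − 2y = 0.

2x + 3y = −13 and 3x − 2y = 0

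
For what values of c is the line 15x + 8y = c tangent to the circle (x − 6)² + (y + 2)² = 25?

c = −11 or c = 159

For a tangent, require d(centre, line) = r = 5.
|15·6 + 8·(−2) − c| / √289 = 5
|c − (74)| = 5·17, so c = 159 or c = −11.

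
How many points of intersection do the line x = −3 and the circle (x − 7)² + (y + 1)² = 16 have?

0

Substituting the line into the circle gives y² + 2y + 85 = 0.
Discriminant = (2)² − 4·1·(85) = −336 < 0.
No real roots: the line does not meet the circle.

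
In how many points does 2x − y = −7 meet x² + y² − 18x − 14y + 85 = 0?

Centre (9, 7), r² = 45. Distance² from centre to line = (18)²/5 = 324/5.
Since d² > r², the line lies outside the circle.

0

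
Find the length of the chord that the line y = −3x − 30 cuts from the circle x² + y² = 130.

Centre (0, 0), r² = 130. Perpendicular distance d from centre to line = |30| / √10 = 30/√10.
Half the chord is √(r² − d²) = √(40), so the full chord is 4√10.

4√10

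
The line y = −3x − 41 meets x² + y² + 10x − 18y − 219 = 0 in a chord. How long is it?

9√10

The distance from (−5, 9) to the line is 35/√10, and r² = 325.
Half the chord is √(r² − d²) = √(405/2), so the full chord is 9√10.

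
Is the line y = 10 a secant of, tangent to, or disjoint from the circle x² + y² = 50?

d² = (0·0 + 1·0 − (10))² = 100; r² = 50.
Since d² > r², the line lies outside the circle.

disjoint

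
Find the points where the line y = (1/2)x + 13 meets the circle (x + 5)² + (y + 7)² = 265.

(−16, 5) and (−8, 9)

Express y = (26 + x)/2 and substitute into the circle:
5x² + 120x + 640 = 0  ⟹  x² + 24x + 128 = 0
x = −8 or x = −16, giving (−8, 9) and (−16, 5).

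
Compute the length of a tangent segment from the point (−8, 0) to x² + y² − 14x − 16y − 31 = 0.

With centre O = (7, 8), |OP|² = 289 and r² = 144.
The tangent meets the radius at right angles, so tangent² = |PO|² − r² = 289 − 144 = 145.

√145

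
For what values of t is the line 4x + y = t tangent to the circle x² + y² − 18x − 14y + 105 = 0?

For a tangent, require d(centre, line) = r = 5.
|4·9 + 1·7 − t| / √17 = 5
|t − (43)| = 5√17.

t = 43 ± 5√17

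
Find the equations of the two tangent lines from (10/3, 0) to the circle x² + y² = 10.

3x + y = 10 and 3x − y = 10

Let a tangent through (10/3, 0) have slope m. Its distance from (0, 0) must equal √10:
[m·(−10/3) − (0)]² = 10(m² + 1)
m² − 9 = 0, so m = −3 or m = 3.
With m = −3: 3x + y = 10. With m = 3: 3x − y = 10.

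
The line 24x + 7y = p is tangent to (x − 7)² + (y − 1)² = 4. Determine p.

The line touches the circle iff its distance from (7, 1) is 2:
|24·7 + 7·1 − p| / √625 = 2
|p − (175)| = 2·25, so p = 225 or p = 125.

p = 125 or p = 225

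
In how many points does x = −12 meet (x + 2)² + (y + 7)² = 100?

Substituting the line into the circle gives y² + 14y + 49 = 0.
Discriminant = (14)² − 4·1·(49) = 0.
A repeated root: the line is tangent.

1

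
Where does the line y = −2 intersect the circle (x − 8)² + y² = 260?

(−8, −2) and (24, −2)

Express y = −2 and substitute into the circle:
x² − 16x − 192 = 0
x = 24 or x = −8, giving (24, −2) and (−8, −2).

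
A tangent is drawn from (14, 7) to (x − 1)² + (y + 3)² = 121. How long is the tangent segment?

The centre is (1, −3) and r = 11. The square of the distance from P to the centre is 169 + 100 = 269.
Power of the point: PT² = |PO|² − r² = 148, so PT = 2√37.

2√37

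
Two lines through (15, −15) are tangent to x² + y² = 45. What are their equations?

x + 2y = −15 and 2x + y = 15

A line y − (−15) = m(x − (15)) is tangent when its distance from (0, 0) is 3√5:
[m·(−15) − (15)]² = 45(m² + 1)
2m² + 5m + 2 = 0, so m = −1/2 or m = −2.
With m = −1/2: x + 2y = −15. With m = −2: 2x + y = 15.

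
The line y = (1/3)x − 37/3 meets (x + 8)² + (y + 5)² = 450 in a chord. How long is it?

Centre (−8, −5), r² = 450. Perpendicular distance d from centre to line = |−30| / √10 = 30/√10.
Half the chord is √(r² − d²) = √(360), so the full chord is 12√10.

12√10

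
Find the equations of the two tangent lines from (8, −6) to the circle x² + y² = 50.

Let a tangent through (8, −6) have slope m. Its distance from (0, 0) must equal 5√2:
[m·(−8) − (6)]² = 50(m² + 1)
7m² + 48m − 7 = 0, so m = −7 or m = 1/7.
Through (8, −6) these give 7x + y = 50 and x − 7y = 50.

7x + y = 50 and x − 7y = 50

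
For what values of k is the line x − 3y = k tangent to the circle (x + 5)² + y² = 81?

k = −5 ± 9√10

For a tangent, require d(centre, line) = r = 9.
|1·(−5) − 3·0 − k| / √10 = 9
|k − (−5)| = 9√10.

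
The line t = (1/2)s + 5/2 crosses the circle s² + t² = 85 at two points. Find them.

(−9, −2) and (7, 6)

From the line, t = (5 + s)/2. Substituting:
5s² + 10s − 315 = 0  ⟹  s² + 2s − 63 = 0
s = 7 or s = −9, giving (7, 6) and (−9, −2).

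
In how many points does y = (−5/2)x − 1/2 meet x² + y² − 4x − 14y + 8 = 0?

2

Substituting the line into the circle gives 29x² + 134x + 61 = 0.
Δ = 17956 − 7076 = 10880.
Two real roots: the line is a secant.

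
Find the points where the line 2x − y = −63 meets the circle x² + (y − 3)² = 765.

(−27, 9) and (−21, 21)

From the line, y = 2x + 63. Substituting:
5x² + 240x + 2835 = 0  ⟹  x² + 48x + 567 = 0
x = −21 or x = −27, giving (−21, 21) and (−27, 9).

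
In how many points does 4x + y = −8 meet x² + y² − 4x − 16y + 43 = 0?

0

d² = (4·2 + 1·8 − (−8))²/17 = 576/17; r² = 25.
Since d² > r², the line lies outside the circle.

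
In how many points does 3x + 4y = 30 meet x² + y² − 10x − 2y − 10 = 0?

2

Centre (5, 1), r² = 36. Distance² from centre to line = (−11)²/25 = 121/25.
Since d² < r², the line cuts the circle twice.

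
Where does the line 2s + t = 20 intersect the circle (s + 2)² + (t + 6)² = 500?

Express t = −2s + 20 and substitute into the circle:
5s² − 100s + 180 = 0  ⟹  s² − 20s + 36 = 0
s = 18 or s = 2, giving (18, −16) and (2, 16).

(2, 16) and (18, −16)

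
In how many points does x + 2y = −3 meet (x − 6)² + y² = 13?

Substituting the line into the circle gives 5x² − 42x + 101 = 0.
Discriminant = (−42)² − 4·5·(101) = −256 < 0.
No real roots: the line does not meet the circle.

0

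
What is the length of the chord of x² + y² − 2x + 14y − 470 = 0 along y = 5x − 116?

4√26

From the line, y = 5x − 116. Substituting:
26x² − 1092x + 11362 = 0  ⟹  x² − 42x + 437 = 0
x = 23 or x = 19, giving (23, −1) and (19, −21).
Chord length = distance between (23, −1) and (19, −21) = √416 = 4√26.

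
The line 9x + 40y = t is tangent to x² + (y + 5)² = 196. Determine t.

t = −774 or t = 374

Tangency holds when the distance from the centre (0, −5) to the line equals the radius 14:
|9·0 + 40·(−5) − t| / √1681 = 14
|t − (−200)| = 14·41, so t = 374 or t = −774.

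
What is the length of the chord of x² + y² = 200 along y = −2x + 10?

12√5

Centre (0, 0), r² = 200. Perpendicular distance d from centre to line = |−10| / √5 = 10/√5.
Half the chord is √(r² − d²) = √(180), so the full chord is 12√5.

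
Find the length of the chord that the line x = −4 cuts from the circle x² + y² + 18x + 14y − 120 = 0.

Centre (−9, −7), r² = 250. Perpendicular distance d from centre to line = |−5| / √1 = 5.
Half the chord is √(r² − d²) = √(225), so the full chord is 30.

30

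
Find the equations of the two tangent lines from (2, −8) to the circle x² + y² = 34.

3x + 5y = −34 and 5x − 3y = 34

Write the tangent as mx − y + (−8 − m·(2)) = 0 and set its distance from the centre to √34:
[m·(−2) − (8)]² = 34(m² + 1)
15m² − 16m − 15 = 0, so m = −3/5 or m = 5/3.
Through (2, −8) these give 3x + 5y = −34 and 5x − 3y = 34.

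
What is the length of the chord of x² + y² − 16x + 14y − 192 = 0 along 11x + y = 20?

From the line, y = −11x + 20. Substituting:
122x² − 610x + 488 = 0  ⟹  x² − 5x + 4 = 0
x = 4 or x = 1, giving (4, −24) and (1, 9).
Chord length = distance between (4, −24) and (1, 9) = √1098 = 3√122.

3√122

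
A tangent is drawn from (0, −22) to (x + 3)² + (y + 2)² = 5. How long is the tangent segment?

2√101

With centre O = (−3, −2), |OP|² = 409 and r² = 5.
Power of the point: PT² = |PO|² − r² = 404, so PT = 2√101.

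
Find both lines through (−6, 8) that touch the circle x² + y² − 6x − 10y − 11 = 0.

Write the tangent as mx − y + (8 − m·(−6)) = 0 and set its distance from the centre to 3√5:
[m·(9) − (−3)]² = 45(m² + 1)
2m² + 3m − 2 = 0, so m = −2 or m = 1/2.
With m = −2: 2x + y = −4. With m = 1/2: x − 2y = −22.

2x + y = −4 and x − 2y = −22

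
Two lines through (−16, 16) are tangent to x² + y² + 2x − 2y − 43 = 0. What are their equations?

2x + y = −16 and x + 2y = 16

A line y − (16) = m(x − (−16)) is tangent when its distance from (−1, 1) is 3√5:
(15m − (−15))² = 45(m² + 1)
2m² + 5m + 2 = 0, so m = −2 or m = −1/2.
Through (−16, 16) these give 2x + y = −16 and x + 2y = 16.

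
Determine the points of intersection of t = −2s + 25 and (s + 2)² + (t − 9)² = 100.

From the line, t = −2s + 25. Substituting:
5s² − 60s + 160 = 0  ⟹  s² − 12s + 32 = 0
s = 8 or s = 4, giving (8, 9) and (4, 17).

(4, 17) and (8, 9)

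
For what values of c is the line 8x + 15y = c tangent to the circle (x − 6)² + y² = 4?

c = 14 or c = 82

Tangency holds when the distance from the centre (6, 0) to the line equals the radius 2:
|8·6 + 15·0 − c| / √289 = 2
|c − (48)| = 2·17, so c = 82 or c = 14.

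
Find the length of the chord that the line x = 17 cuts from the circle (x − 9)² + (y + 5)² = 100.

12

The line gives x = 17. Substituting into the circle:
y² + 10y − 11 = 0
y = 1 or y = −11, giving (17, 1) and (17, −11).
|(17, 1) − (17, −11)| = √((0)² + (12)²) = 12.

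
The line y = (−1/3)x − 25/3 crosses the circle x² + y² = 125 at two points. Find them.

(−10, −5) and (5, −10)

Express y = (−25 − x)/3 and substitute into the circle:
10x² + 50x − 500 = 0  ⟹  x² + 5x − 50 = 0
x = 5 or x = −10, giving (5, −10) and (−10, −5).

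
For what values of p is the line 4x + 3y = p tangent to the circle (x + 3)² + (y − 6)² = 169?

p = −59 or p = 71

Tangency holds when the distance from the centre (−3, 6) to the line equals the radius 13:
|4·(−3) + 3·6 − p| / √25 = 13
|p − (6)| = 13·5, so p = 71 or p = −59.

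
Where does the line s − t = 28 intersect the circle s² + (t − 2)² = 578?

From the line, t = s − 28. Substituting:
2s² − 60s + 322 = 0  ⟹  s² − 30s + 161 = 0
s = 23 or s = 7, giving (23, −5) and (7, −21).

(7, −21) and (23, −5)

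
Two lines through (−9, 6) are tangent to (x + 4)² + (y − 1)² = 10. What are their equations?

Write the tangent as mx − y + (6 − m·(−9)) = 0 and set its distance from the centre to √10:
(5m − (−5))² = 10(m² + 1)
3m² + 10m + 3 = 0, so m = −1/3 or m = −3.
With m = −1/3: x + 3y = 9. With m = −3: 3x + y = −21.

x + 3y = 9 and 3x + y = −21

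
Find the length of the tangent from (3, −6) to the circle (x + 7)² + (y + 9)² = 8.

√101

Centre (−7, −9), r² = 8. |PO|² = (10)² + (3)² = 109.
Power of the point: PT² = |PO|² − r² = 101, so PT = √101.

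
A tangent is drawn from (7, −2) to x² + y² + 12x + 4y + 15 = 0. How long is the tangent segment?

Centre (−6, −2), r² = 25. |PO|² = (13)² + (0)² = 169.
The tangent meets the radius at right angles, so tangent² = |PO|² − r² = 169 − 25 = 144.

12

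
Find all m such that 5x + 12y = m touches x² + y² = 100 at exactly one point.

m = −130 or m = 130

The line touches the circle iff its distance from (0, 0) is 10:
|5·0 + 12·0 − m| / √169 = 10
|m| = 10·13, so m = 130 or m = −130.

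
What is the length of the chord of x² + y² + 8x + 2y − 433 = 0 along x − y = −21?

Centre (−4, −1), r² = 450. Perpendicular distance d from centre to line = |18| / √2 = 18/√2.
Chord = 2√(r² − d²) = 2·√(288) = 24√2.

24√2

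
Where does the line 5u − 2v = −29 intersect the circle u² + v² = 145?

Substitute v = (29 + 5u)/2:
29u² + 290u + 261 = 0  ⟹  u² + 10u + 9 = 0
u = −1 or u = −9, giving (−1, 12) and (−9, −8).

(−9, −8) and (−1, 12)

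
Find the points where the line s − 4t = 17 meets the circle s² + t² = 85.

(−7, −6) and (9, −2)

From the line, t = (−17 + s)/4. Substituting:
17s² − 34s − 1071 = 0  ⟹  s² − 2s − 63 = 0
s = 9 or s = −7, giving (9, −2) and (−7, −6).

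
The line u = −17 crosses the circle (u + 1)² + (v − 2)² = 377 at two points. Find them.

(−17, −9) and (−17, 13)

The line gives u = −17. Substituting into the circle:
v² − 4v − 117 = 0
v = 13 or v = −9, giving (−17, 13) and (−17, −9).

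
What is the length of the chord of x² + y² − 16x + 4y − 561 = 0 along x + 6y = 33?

Express y = (33 − x)/6 and substitute into the circle:
37x² − 666x − 18315 = 0  ⟹  x² − 18x − 495 = 0
x = 33 or x = −15, giving (33, 0) and (−15, 8).
Chord length = distance between (33, 0) and (−15, 8) = √2368 = 8√37.

8√37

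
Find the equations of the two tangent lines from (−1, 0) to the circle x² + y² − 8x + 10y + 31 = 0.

A line y − (0) = m(x − (−1)) is tangent when its distance from (4, −5) is √10:
[m·(5) − (−5)]² = 10(m² + 1)
3m² + 10m + 3 = 0, so m = −1/3 or m = −3.
Through (−1, 0) these give x + 3y = −1 and 3x + y = −3.

x + 3y = −1 and 3x + y = −3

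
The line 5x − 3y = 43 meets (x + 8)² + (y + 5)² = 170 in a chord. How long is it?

2√34

From the line, y = (−43 + 5x)/3. Substituting:
34x² − 136x − 170 = 0  ⟹  x² − 4x − 5 = 0
x = 5 or x = −1, giving (5, −6) and (−1, −16).
Chord length = distance between (5, −6) and (−1, −16) = √136 = 2√34.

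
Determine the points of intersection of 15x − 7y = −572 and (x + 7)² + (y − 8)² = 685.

(−33, 11) and (−26, 26)

Substitute y = (572 + 15x)/7:
274x² + 16166x + 235092 = 0  ⟹  x² + 59x + 858 = 0
x = −26 or x = −33, giving (−26, 26) and (−33, 11).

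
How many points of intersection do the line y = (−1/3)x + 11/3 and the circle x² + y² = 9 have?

Substituting the line into the circle gives 10x² − 22x + 40 = 0.
Discriminant = (−22)² − 4·10·(40) = −1116 < 0.
No real roots: the line does not meet the circle.

0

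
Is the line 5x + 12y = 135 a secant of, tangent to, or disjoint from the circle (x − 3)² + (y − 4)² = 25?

Substituting the line into the circle gives 169x² − 1734x + 5265 = 0.
Discriminant = (−1734)² − 4·169·(5265) = −552384 < 0.
No real roots: the line does not meet the circle.

disjoint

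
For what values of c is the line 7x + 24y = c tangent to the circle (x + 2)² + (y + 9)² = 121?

c = −505 or c = 45

Tangency holds when the distance from the centre (−2, −9) to the line equals the radius 11:
|7·(−2) + 24·(−9) − c| / √625 = 11
|c − (−230)| = 11·25, so c = 45 or c = −505.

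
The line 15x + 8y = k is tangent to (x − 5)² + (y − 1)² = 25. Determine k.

k = −2 or k = 168

For a tangent, require d(centre, line) = r = 5.
|15·5 + 8·1 − k| / √289 = 5
|k − (83)| = 5·17, so k = 168 or k = −2.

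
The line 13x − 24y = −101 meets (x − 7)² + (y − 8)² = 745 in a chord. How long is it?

The distance from (7, 8) to the line is 0/√745, and r² = 745.
Half the chord is √(r² − d²) = √(745), so the full chord is 2√745.

2√745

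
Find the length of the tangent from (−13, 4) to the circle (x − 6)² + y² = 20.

The centre is (6, 0) and r = 2√5. The square of the distance from P to the centre is 361 + 16 = 377.
The tangent meets the radius at right angles, so tangent² = |PO|² − r² = 377 − 20 = 357.

√357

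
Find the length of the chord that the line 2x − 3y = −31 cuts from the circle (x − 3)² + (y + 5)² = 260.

The distance from (3, −5) to the line is 52/√13, and r² = 260.
Half the chord is √(r² − d²) = √(52), so the full chord is 4√13.

4√13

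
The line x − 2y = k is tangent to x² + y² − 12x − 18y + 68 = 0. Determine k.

Tangency holds when the distance from the centre (6, 9) to the line equals the radius 7:
|1·6 − 2·9 − k| / √5 = 7
|k − (−12)| = 7√5.

k = −12 ± 7√5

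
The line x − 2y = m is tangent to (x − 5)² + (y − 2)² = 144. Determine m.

m = 1 ± 12√5

The line touches the circle iff its distance from (5, 2) is 12:
|1·5 − 2·2 − m| / √5 = 12
|m − (1)| = 12√5.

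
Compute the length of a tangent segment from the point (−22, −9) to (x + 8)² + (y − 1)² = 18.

The centre is (−8, 1) and r = 3√2. The square of the distance from P to the centre is 196 + 100 = 296.
The tangent meets the radius at right angles, so tangent² = |PO|² − r² = 296 − 18 = 278.

√278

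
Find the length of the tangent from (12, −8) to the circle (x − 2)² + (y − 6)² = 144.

With centre O = (2, 6), |OP|² = 296 and r² = 144.
Power of the point: PT² = |PO|² − r² = 152, so PT = 2√38.

2√38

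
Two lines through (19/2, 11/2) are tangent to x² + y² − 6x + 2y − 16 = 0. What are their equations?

5x − y = 42 and x − 5y = −18

Write the tangent as mx − y + (11/2 − m·(19/2)) = 0 and set its distance from the centre to √26:
(−13/2m − (−13/2))² = 26(m² + 1)
5m² − 26m + 5 = 0, so m = 5 or m = 1/5.
Through (19/2, 11/2) these give 5x − y = 42 and x − 5y = −18.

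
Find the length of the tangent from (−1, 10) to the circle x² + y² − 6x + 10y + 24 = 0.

√231

Centre (3, −5), r² = 10. |PO|² = (−4)² + (15)² = 241.
By the tangent–radius right angle, tangent length = √(|PO|² − r²) = √231.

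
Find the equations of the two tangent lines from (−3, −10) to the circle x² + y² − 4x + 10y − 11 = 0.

Write the tangent as mx − y + (−10 − m·(−3)) = 0 and set its distance from the centre to 2√10:
(5m − (5))² = 40(m² + 1)
3m² + 10m + 3 = 0, so m = −1/3 or m = −3.
Through (−3, −10) these give x + 3y = −33 and 3x + y = −19.

x + 3y = −33 and 3x + y = −19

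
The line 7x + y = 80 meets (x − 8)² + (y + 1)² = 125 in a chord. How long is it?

The distance from (8, −1) to the line is 25/√50, and r² = 125.
Half the chord is √(r² − d²) = √(225/2), so the full chord is 15√2.

15√2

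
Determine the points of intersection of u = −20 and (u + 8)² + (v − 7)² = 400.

The line gives u = −20. Substituting into the circle:
v² − 14v − 207 = 0
v = 23 or v = −9, giving (−20, 23) and (−20, −9).

(−20, −9) and (−20, 23)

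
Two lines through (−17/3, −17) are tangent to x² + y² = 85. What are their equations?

Let a tangent through (−17/3, −17) have slope m. Its distance from (0, 0) must equal √85:
(17/3m − (17))² = 85(m² + 1)
14m² + 51m − 54 = 0, so m = −9/2 or m = 6/7.
With m = −9/2: 9x + 2y = −85. With m = 6/7: 6x − 7y = 85.

9x + 2y = −85 and 6x − 7y = 85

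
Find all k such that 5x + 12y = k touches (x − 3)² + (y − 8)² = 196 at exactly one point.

For a tangent, require d(centre, line) = r = 14.
|5·3 + 12·8 − k| / √169 = 14
|k − (111)| = 14·13, so k = 293 or k = −71.

k = −71 or k = 293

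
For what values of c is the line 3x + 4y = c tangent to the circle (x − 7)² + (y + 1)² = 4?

c = 7 or c = 27

For a tangent, require d(centre, line) = r = 2.
|3·7 + 4·(−1) − c| / √25 = 2
|c − (17)| = 2·5, so c = 27 or c = 7.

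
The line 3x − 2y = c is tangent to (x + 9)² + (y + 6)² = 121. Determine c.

c = −15 ± 11√13

Tangency holds when the distance from the centre (−9, −6) to the line equals the radius 11:
|3·(−9) − 2·(−6) − c| / √13 = 11
|c − (−15)| = 11√13.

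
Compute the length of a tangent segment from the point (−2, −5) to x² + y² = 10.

√19

Centre (0, 0), r² = 10. |PO|² = (−2)² + (−5)² = 29.
The tangent meets the radius at right angles, so tangent² = |PO|² − r² = 29 − 10 = 19.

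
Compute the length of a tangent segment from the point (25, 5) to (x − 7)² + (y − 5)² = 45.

With centre O = (7, 5), |OP|² = 324 and r² = 45.
By the tangent–radius right angle, tangent length = √(|PO|² − r²) = √279 = 3√31.

3√31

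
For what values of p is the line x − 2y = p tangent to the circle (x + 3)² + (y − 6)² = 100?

The line touches the circle iff its distance from (−3, 6) is 10:
|1·(−3) − 2·6 − p| / √5 = 10
|p − (−15)| = 10√5.

p = −15 ± 10√5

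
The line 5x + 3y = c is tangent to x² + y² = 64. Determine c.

c = ±8√34

The line touches the circle iff its distance from (0, 0) is 8:
|5·0 + 3·0 − c| / √34 = 8
|c| = 8√34.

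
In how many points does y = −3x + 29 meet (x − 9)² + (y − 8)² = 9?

Substituting the line into the circle gives 10x² − 144x + 513 = 0.
Discriminant = (−144)² − 4·10·(513) = 216 > 0.
Two real roots: the line is a secant.

2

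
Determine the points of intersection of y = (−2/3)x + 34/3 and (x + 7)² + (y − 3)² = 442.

Express y = (34 − 2x)/3 and substitute into the circle:
13x² + 26x − 2912 = 0  ⟹  x² + 2x − 224 = 0
x = 14 or x = −16, giving (14, 2) and (−16, 22).

(−16, 22) and (14, 2)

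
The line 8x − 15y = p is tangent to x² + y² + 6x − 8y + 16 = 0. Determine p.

p = −135 or p = −33

The line touches the circle iff its distance from (−3, 4) is 3:
|8·(−3) − 15·4 − p| / √289 = 3
|p − (−84)| = 3·17, so p = −33 or p = −135.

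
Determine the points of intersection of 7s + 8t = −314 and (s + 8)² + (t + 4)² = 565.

(−30, −13) and (−14, −27)

Express t = (−314 − 7s)/8 and substitute into the circle:
113s² + 4972s + 47460 = 0  ⟹  s² + 44s + 420 = 0
s = −14 or s = −30, giving (−14, −27) and (−30, −13).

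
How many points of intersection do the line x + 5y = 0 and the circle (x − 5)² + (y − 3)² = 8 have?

0

Substituting the line into the circle gives 26x² − 220x + 650 = 0.
Discriminant = (−220)² − 4·26·(650) = −19200 < 0.
No real roots: the line does not meet the circle.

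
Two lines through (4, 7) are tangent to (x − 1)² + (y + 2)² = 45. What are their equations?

x − 2y = −10 and 2x + y = 15

A line y − (7) = m(x − (4)) is tangent when its distance from (1, −2) is 3√5:
[m·(−3) − (−9)]² = 45(m² + 1)
2m² + 3m − 2 = 0, so m = 1/2 or m = −2.
With m = 1/2: x − 2y = −10. With m = −2: 2x + y = 15.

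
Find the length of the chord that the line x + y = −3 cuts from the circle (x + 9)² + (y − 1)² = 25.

The distance from (−9, 1) to the line is 5/√2, and r² = 25.
Half the chord is √(r² − d²) = √(25/2), so the full chord is 5√2.

5√2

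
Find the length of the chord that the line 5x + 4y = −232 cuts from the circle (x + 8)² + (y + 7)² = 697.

Substitute y = (−232 − 5x)/4:
41x² + 2296x + 31488 = 0  ⟹  x² + 56x + 768 = 0
x = −24 or x = −32, giving (−24, −28) and (−32, −18).
Chord length = distance between (−24, −28) and (−32, −18) = √164 = 2√41.

2√41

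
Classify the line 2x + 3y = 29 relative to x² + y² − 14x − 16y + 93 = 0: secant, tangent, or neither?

Substituting the line into the circle gives 13x² − 146x + 286 = 0.
Δ = 21316 − 14872 = 6444.
Two real roots: the line is a secant.

secant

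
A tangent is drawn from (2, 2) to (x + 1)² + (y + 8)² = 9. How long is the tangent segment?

10

Centre (−1, −8), r² = 9. |PO|² = (3)² + (10)² = 109.
The tangent meets the radius at right angles, so tangent² = |PO|² − r² = 109 − 9 = 100.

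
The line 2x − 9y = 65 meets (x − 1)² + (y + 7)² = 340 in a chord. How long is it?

4√85

Express y = (−65 + 2x)/9 and substitute into the circle:
85x² − 170x − 27455 = 0  ⟹  x² − 2x − 323 = 0
x = 19 or x = −17, giving (19, −3) and (−17, −11).
Chord length = distance between (19, −3) and (−17, −11) = √1360 = 4√85.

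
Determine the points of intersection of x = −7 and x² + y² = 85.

(−7, −6) and (−7, 6)

The line gives x = −7. Substituting into the circle:
y² − 36 = 0
y = 6 or y = −6, giving (−7, 6) and (−7, −6).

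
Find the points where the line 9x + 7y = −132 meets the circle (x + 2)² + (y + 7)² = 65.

(−10, −6) and (−3, −15)

Substitute y = (−132 − 9x)/7:
130x² + 1690x + 3900 = 0  ⟹  x² + 13x + 30 = 0
x = −3 or x = −10, giving (−3, −15) and (−10, −6).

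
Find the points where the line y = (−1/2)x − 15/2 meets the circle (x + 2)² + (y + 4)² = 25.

(−7, −4) and (1, −8)

Substitute y = (−15 − x)/2:
5x² + 30x − 35 = 0  ⟹  x² + 6x − 7 = 0
x = 1 or x = −7, giving (1, −8) and (−7, −4).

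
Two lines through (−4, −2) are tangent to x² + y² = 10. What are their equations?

x + 3y = −10 and 3x − y = −10

Write the tangent as mx − y + (−2 − m·(−4)) = 0 and set its distance from the centre to √10:
[m·(4) − (2)]² = 10(m² + 1)
3m² − 8m − 3 = 0, so m = −1/3 or m = 3.
Through (−4, −2) these give x + 3y = −10 and 3x − y = −10.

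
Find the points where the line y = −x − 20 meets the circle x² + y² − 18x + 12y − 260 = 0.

Substitute y = −x − 20:
2x² + 10x − 100 = 0  ⟹  x² + 5x − 50 = 0
x = 5 or x = −10, giving (5, −25) and (−10, −10).

(−10, −10) and (5, −25)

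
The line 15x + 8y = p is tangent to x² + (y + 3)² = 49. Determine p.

For a tangent, require d(centre, line) = r = 7.
|15·0 + 8·(−3) − p| / √289 = 7
|p − (−24)| = 7·17, so p = 95 or p = −143.

p = −143 or p = 95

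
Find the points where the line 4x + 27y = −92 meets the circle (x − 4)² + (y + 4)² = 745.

(−23, 0) and (31, −8)

Express y = (−92 − 4x)/27 and substitute into the circle:
745x² − 5960x − 531185 = 0  ⟹  x² − 8x − 713 = 0
x = 31 or x = −23, giving (31, −8) and (−23, 0).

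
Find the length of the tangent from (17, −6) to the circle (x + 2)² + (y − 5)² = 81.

With centre O = (−2, 5), |OP|² = 482 and r² = 81.
Power of the point: PT² = |PO|² − r² = 401, so PT = √401.

√401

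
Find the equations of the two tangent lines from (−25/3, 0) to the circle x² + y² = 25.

3x + 4y = −25 and 3x − 4y = −25

Write the tangent as mx − y + (0 − m·(−25/3)) = 0 and set its distance from the centre to 5:
[m·(25/3) − (0)]² = 25(m² + 1)
16m² − 9 = 0, so m = −3/4 or m = 3/4.
Through (−25/3, 0) these give 3x + 4y = −25 and 3x − 4y = −25.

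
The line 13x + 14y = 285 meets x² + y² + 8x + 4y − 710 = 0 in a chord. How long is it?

2√365

The distance from (−4, −2) to the line is 365/√365, and r² = 730.
Chord = 2√(r² − d²) = 2·√(365) = 2√365.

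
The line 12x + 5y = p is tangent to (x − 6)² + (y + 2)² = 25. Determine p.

For a tangent, require d(centre, line) = r = 5.
|12·6 + 5·(−2) − p| / √169 = 5
|p − (62)| = 5·13, so p = 127 or p = −3.

p = −3 or p = 127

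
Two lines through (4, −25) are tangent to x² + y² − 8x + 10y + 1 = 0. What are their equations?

Write the tangent as mx − y + (−25 − m·(4)) = 0 and set its distance from the centre to 2√10:
(0m − (20))² = 40(m² + 1)
m² − 9 = 0, so m = 3 or m = −3.
Through (4, −25) these give 3x − y = 37 and 3x + y = −13.

3x − y = 37 and 3x + y = −13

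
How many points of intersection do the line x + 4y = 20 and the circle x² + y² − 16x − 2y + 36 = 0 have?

d² = (1·8 + 4·1 − (20))²/17 = 64/17; r² = 29.
Since d² < r², the line cuts the circle twice.

2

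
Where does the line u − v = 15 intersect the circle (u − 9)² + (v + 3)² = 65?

(5, −10) and (16, 1)

Express v = u − 15 and substitute into the circle:
2u² − 42u + 160 = 0  ⟹  u² − 21u + 80 = 0
u = 16 or u = 5, giving (16, 1) and (5, −10).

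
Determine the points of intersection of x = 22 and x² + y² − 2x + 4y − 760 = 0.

(22, −20) and (22, 16)

The line gives x = 22. Substituting into the circle:
y² + 4y − 320 = 0
y = 16 or y = −20, giving (22, 16) and (22, −20).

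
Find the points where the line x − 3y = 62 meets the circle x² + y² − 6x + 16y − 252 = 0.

(−7, −23) and (20, −14)

Express y = (−62 + x)/3 and substitute into the circle:
10x² − 130x − 1400 = 0  ⟹  x² − 13x − 140 = 0
x = 20 or x = −7, giving (20, −14) and (−7, −23).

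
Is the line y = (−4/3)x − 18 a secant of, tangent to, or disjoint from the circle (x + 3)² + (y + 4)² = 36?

d² = (4·(−3) + 3·(−4) − (−54))²/25 = 36; r² = 36.
Since d² = r², the line is tangent.

tangent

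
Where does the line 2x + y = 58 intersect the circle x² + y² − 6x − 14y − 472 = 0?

(16, 26) and (26, 6)

Express y = −2x + 58 and substitute into the circle:
5x² − 210x + 2080 = 0  ⟹  x² − 42x + 416 = 0
x = 26 or x = 16, giving (26, 6) and (16, 26).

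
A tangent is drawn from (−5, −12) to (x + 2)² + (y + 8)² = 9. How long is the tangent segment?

With centre O = (−2, −8), |OP|² = 25 and r² = 9.
By the tangent–radius right angle, tangent length = √(|PO|² − r²) = √16 = 4.

4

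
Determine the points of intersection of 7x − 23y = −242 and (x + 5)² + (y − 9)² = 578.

Express y = (242 + 7x)/23 and substitute into the circle:
578x² + 5780x − 291312 = 0  ⟹  x² + 10x − 504 = 0
x = 18 or x = −28, giving (18, 16) and (−28, 2).

(−28, 2) and (18, 16)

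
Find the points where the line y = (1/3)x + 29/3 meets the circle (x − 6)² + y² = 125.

Substitute y = (29 + x)/3:
10x² − 50x + 40 = 0  ⟹  x² − 5x + 4 = 0
x = 4 or x = 1, giving (4, 11) and (1, 10).

(1, 10) and (4, 11)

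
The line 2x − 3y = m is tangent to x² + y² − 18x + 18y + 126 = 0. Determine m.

The line touches the circle iff its distance from (9, −9) is 6:
|2·9 − 3·(−9) − m| / √13 = 6
|m − (45)| = 6√13.

m = 45 ± 6√13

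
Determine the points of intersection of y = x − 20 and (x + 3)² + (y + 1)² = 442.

From the line, y = x − 20. Substituting:
2x² − 32x − 72 = 0  ⟹  x² − 16x − 36 = 0
x = 18 or x = −2, giving (18, −2) and (−2, −22).

(−2, −22) and (18, −2)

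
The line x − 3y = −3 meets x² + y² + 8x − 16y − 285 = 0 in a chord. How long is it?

11√10

From the line, y = (3 + x)/3. Substituting:
10x² + 30x − 2700 = 0  ⟹  x² + 3x − 270 = 0
x = 15 or x = −18, giving (15, 6) and (−18, −5).
Chord length = distance between (15, 6) and (−18, −5) = √1210 = 11√10.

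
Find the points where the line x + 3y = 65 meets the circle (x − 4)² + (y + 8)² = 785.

From the line, y = (65 − x)/3. Substituting:
10x² − 250x + 1000 = 0  ⟹  x² − 25x + 100 = 0
x = 20 or x = 5, giving (20, 15) and (5, 20).

(5, 20) and (20, 15)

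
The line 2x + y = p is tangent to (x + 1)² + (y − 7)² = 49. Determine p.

The line touches the circle iff its distance from (−1, 7) is 7:
|2·(−1) + 1·7 − p| / √5 = 7
|p − (5)| = 7√5.

p = 5 ± 7√5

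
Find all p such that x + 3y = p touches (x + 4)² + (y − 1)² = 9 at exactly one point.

p = −1 ± 3√10

The line touches the circle iff its distance from (−4, 1) is 3:
|1·(−4) + 3·1 − p| / √10 = 3
|p − (−1)| = 3√10.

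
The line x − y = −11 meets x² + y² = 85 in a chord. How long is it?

7√2

From the line, y = x + 11. Substituting:
2x² + 22x + 36 = 0  ⟹  x² + 11x + 18 = 0
x = −2 or x = −9, giving (−2, 9) and (−9, 2).
Chord length = distance between (−2, 9) and (−9, 2) = √98 = 7√2.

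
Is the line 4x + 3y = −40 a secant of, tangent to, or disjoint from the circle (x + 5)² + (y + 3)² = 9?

Centre (−5, −3), r² = 9. Distance² from centre to line = (11)²/25 = 121/25.
Since d² < r², the line cuts the circle twice.

secant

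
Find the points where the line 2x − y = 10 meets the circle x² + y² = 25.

Substitute y = 2x − 10:
5x² − 40x + 75 = 0  ⟹  x² − 8x + 15 = 0
x = 5 or x = 3, giving (5, 0) and (3, −4).

(3, −4) and (5, 0)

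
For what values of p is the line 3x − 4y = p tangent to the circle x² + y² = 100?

Tangency holds when the distance from the centre (0, 0) to the line equals the radius 10:
|3·0 − 4·0 − p| / √25 = 10
|p| = 10·5, so p = 50 or p = −50.

p = −50 or p = 50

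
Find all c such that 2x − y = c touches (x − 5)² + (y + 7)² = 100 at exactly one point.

The line touches the circle iff its distance from (5, −7) is 10:
|2·5 − 1·(−7) − c| / √5 = 10
|c − (17)| = 10√5.

c = 17 ± 10√5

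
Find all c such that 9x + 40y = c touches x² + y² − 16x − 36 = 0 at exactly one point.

c = −338 or c = 482

Tangency holds when the distance from the centre (8, 0) to the line equals the radius 10:
|9·8 + 40·0 − c| / √1681 = 10
|c − (72)| = 10·41, so c = 482 or c = −338.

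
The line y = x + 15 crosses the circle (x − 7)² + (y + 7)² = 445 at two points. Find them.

(−11, 4) and (−4, 11)

Express y = x + 15 and substitute into the circle:
2x² + 30x + 88 = 0  ⟹  x² + 15x + 44 = 0
x = −4 or x = −11, giving (−4, 11) and (−11, 4).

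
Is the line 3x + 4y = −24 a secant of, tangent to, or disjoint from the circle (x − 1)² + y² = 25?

disjoint

d² = (3·1 + 4·0 − (−24))²/25 = 729/25; r² = 25.
Since d² > r², the line lies outside the circle.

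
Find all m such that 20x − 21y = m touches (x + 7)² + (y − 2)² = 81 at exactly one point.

m = −443 or m = 79

The line touches the circle iff its distance from (−7, 2) is 9:
|20·(−7) − 21·2 − m| / √841 = 9
|m − (−182)| = 9·29, so m = 79 or m = −443.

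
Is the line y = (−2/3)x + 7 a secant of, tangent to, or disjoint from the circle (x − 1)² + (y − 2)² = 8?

disjoint

Substituting the line into the circle gives 13x² − 78x + 162 = 0.
Discriminant = (−78)² − 4·13·(162) = −2340 < 0.
No real roots: the line does not meet the circle.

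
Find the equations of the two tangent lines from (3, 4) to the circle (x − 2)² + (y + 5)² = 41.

4x − 5y = −8 and 5x + 4y = 31

Let a tangent through (3, 4) have slope m. Its distance from (2, −5) must equal √41:
(−1m − (−9))² = 41(m² + 1)
20m² + 9m − 20 = 0, so m = 4/5 or m = −5/4.
Through (3, 4) these give 4x − 5y = −8 and 5x + 4y = 31.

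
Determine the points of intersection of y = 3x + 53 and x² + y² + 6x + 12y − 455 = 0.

(−23, −16) and (−13, 14)

From the line, y = 3x + 53. Substituting:
10x² + 360x + 2990 = 0  ⟹  x² + 36x + 299 = 0
x = −13 or x = −23, giving (−13, 14) and (−23, −16).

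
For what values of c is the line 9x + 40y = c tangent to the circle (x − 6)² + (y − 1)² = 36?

For a tangent, require d(centre, line) = r = 6.
|9·6 + 40·1 − c| / √1681 = 6
|c − (94)| = 6·41, so c = 340 or c = −152.

c = −152 or c = 340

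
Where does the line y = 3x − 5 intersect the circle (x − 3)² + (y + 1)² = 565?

(−6, −23) and (9, 22)

From the line, y = 3x − 5. Substituting:
10x² − 30x − 540 = 0  ⟹  x² − 3x − 54 = 0
x = 9 or x = −6, giving (9, 22) and (−6, −23).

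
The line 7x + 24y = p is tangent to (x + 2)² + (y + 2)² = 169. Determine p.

p = −387 or p = 263

For a tangent, require d(centre, line) = r = 13.
|7·(−2) + 24·(−2) − p| / √625 = 13
|p − (−62)| = 13·25, so p = 263 or p = −387.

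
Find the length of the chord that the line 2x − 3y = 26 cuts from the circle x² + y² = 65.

The distance from (0, 0) to the line is 26/√13, and r² = 65.
Half the chord is √(r² − d²) = √(13), so the full chord is 2√13.

2√13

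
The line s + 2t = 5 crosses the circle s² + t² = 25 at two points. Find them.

(−3, 4) and (5, 0)

From the line, t = (5 − s)/2. Substituting:
5s² − 10s − 75 = 0  ⟹  s² − 2s − 15 = 0
s = 5 or s = −3, giving (5, 0) and (−3, 4).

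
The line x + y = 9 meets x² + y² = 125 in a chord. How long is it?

13√2

Express y = −x + 9 and substitute into the circle:
2x² − 18x − 44 = 0  ⟹  x² − 9x − 22 = 0
x = 11 or x = −2, giving (11, −2) and (−2, 11).
Chord length = distance between (11, −2) and (−2, 11) = √338 = 13√2.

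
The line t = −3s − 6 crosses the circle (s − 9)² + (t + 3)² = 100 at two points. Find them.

(−1, −3) and (1, −9)

Substitute t = −3s − 6:
10s² − 10 = 0  ⟹  s² − 1 = 0
s = 1 or s = −1, giving (1, −9) and (−1, −3).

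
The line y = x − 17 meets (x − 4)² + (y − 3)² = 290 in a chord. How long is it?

18√2

Substitute y = x − 17:
2x² − 48x + 126 = 0  ⟹  x² − 24x + 63 = 0
x = 21 or x = 3, giving (21, 4) and (3, −14).
Chord length = distance between (21, 4) and (3, −14) = √648 = 18√2.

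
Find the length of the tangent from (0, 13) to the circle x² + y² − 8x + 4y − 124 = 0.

The centre is (4, −2) and r = 12. The square of the distance from P to the centre is 16 + 225 = 241.
By the tangent–radius right angle, tangent length = √(|PO|² − r²) = √97.

√97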